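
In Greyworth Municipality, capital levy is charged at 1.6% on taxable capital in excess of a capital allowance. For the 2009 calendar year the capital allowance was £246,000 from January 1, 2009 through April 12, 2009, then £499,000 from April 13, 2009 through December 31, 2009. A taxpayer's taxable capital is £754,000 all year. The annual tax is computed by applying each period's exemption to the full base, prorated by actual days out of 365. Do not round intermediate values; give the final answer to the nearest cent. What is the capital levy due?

£5,211.22

January 1 – April 12, 2009: 102 days, exemption £246,000 → (£754,000 − £246,000) × 1.6% × 102/365 = £2,271.3863
April 13 – December 31, 2009: 263 days, exemption £499,000 → (£754,000 − £499,000) × 1.6% × 263/365 = £2,939.8356
Total = £5,211.2219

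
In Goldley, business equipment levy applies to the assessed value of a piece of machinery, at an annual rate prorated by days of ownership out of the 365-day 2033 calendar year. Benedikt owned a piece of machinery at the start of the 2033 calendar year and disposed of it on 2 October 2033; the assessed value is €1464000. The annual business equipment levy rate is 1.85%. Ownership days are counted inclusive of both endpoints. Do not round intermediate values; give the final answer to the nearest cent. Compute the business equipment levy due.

€20405.75

Days held (1 January – 2 October 2033): 275 out of 365
Tax = €1464000 × 1.85% × 275/365 = €20405.7534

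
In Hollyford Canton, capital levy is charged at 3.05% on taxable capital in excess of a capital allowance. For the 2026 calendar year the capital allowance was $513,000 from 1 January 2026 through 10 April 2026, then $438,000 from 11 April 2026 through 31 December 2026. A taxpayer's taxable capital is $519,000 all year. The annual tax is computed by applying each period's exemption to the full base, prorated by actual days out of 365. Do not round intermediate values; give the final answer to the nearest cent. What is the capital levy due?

1 January – 10 April 2026: 100 days, exemption $513,000 → ($519,000 − $513,000) × 3.05% × 100/365 = $50.1370
11 April – 31 December 2026: 265 days, exemption $438,000 → ($519,000 − $438,000) × 3.05% × 265/365 = $1,793.6507
Total = $1,843.7877

$1,843.79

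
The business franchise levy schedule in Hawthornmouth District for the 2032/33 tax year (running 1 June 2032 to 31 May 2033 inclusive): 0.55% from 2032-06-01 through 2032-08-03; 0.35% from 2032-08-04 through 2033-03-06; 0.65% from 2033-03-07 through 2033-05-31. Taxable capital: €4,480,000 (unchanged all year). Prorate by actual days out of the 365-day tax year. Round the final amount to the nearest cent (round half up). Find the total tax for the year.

€20,417.75

2032-06-01 to 2032-08-03: 64 days at 0.55% → €4,480,000 × 0.55% × 64/365 = €4,320.4384
2032-08-04 to 2033-03-06: 215 days at 0.35% → €4,480,000 × 0.35% × 215/365 = €9,236.1644
2033-03-07 to 2033-05-31: 86 days at 0.65% → €4,480,000 × 0.65% × 86/365 = €6,861.1507
Total = €20,417.7534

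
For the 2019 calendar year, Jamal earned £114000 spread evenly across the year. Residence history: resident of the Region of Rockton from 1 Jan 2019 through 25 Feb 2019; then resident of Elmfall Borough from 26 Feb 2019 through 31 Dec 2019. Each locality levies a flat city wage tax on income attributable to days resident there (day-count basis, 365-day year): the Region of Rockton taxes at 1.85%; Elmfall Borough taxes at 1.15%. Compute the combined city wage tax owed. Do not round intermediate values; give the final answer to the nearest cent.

The Region of Rockton, 1 Jan – 25 Feb 2019: 56 days → £114000 × 1.85% × 56/365 = £323.5726
Elmfall Borough, 26 Feb – 31 Dec 2019: 309 days → £114000 × 1.15% × 309/365 = £1109.8603
Total = £1433.4329

£1433.43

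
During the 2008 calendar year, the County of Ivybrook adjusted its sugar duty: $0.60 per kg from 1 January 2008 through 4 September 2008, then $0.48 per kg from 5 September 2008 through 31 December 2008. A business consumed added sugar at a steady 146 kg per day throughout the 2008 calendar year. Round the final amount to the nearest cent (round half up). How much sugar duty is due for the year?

1 January – 4 September 2008: 248 days × 146 kg/day = 36,208 kg at $0.60/kg → $21,724.80
5 September – 31 December 2008: 118 days × 146 kg/day = 17,228 kg at $0.48/kg → $8,269.44

$29,994.24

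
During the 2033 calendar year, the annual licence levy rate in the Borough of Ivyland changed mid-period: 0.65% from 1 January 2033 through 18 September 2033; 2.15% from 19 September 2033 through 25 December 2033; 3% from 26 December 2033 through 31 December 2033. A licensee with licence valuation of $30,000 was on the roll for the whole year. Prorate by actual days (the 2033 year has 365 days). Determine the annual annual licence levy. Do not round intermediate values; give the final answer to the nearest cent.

$327.41

1 January – 18 September 2033: 261 days at 0.65% → $30,000 × 0.65% × 261/365 = $139.4384
19 September – 25 December 2033: 98 days at 2.15% → $30,000 × 2.15% × 98/365 = $173.1781
26 December – 31 December 2033: 6 days at 3% → $30,000 × 3% × 6/365 = $14.7945
Total = $327.4110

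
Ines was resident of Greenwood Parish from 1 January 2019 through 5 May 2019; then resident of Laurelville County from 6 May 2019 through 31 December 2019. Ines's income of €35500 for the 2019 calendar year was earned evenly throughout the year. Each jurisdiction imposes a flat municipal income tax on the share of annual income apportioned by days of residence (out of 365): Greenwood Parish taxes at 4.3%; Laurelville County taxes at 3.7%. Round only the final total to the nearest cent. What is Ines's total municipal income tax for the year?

€1386.45

Greenwood Parish, 1 January – 5 May 2019: 125 days → €35500 × 4.3% × 125/365 = €522.7740
Laurelville County, 6 May – 31 December 2019: 240 days → €35500 × 3.7% × 240/365 = €863.6712
Total = €1386.4452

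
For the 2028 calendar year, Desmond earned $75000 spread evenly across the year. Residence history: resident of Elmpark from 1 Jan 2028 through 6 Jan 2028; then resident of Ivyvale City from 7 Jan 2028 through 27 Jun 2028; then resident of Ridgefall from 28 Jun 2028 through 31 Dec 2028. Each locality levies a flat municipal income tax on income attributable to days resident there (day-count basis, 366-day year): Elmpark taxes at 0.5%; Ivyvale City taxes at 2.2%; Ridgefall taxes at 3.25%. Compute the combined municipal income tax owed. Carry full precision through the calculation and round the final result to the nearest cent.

Elmpark, 1 Jan – 6 Jan 2028: 6 days → $75000 × 0.5% × 6/366 = $6.1475
Ivyvale City, 7 Jan – 27 Jun 2028: 173 days → $75000 × 2.2% × 173/366 = $779.9180
Ridgefall, 28 Jun – 31 Dec 2028: 187 days → $75000 × 3.25% × 187/366 = $1245.3893
Total = $2031.4549

$2031.45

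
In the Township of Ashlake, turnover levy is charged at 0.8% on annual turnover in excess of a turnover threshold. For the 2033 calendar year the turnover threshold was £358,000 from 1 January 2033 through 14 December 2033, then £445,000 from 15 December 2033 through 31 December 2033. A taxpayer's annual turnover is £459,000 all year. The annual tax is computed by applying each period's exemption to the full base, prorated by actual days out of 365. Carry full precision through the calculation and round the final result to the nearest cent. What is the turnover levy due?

1 January – 14 December 2033: 348 days, exemption £358,000 → (£459,000 − £358,000) × 0.8% × 348/365 = £770.3671
15 December – 31 December 2033: 17 days, exemption £445,000 → (£459,000 − £445,000) × 0.8% × 17/365 = £5.2164
Total = £775.5836

£775.58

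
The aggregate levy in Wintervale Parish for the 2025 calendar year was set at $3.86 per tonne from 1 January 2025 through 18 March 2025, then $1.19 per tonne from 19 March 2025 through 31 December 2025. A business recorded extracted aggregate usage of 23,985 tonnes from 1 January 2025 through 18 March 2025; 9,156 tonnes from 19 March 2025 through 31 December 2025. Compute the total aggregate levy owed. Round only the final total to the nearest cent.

1 January – 18 March 2025: 23,985 tonnes at $3.86/tonne → $92,582.10
19 March – 31 December 2025: 9,156 tonnes at $1.19/tonne → $10,895.64

$103,477.74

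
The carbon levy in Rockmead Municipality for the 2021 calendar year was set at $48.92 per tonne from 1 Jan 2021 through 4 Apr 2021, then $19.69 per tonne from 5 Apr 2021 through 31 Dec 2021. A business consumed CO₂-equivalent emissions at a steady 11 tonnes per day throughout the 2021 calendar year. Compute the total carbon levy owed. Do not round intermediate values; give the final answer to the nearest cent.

$109,279.17

1 Jan – 4 Apr 2021: 94 days × 11 tonnes/day = 1,034 tonnes at $48.92/tonne → $50,583.28
5 Apr – 31 Dec 2021: 271 days × 11 tonnes/day = 2,981 tonnes at $19.69/tonne → $58,695.89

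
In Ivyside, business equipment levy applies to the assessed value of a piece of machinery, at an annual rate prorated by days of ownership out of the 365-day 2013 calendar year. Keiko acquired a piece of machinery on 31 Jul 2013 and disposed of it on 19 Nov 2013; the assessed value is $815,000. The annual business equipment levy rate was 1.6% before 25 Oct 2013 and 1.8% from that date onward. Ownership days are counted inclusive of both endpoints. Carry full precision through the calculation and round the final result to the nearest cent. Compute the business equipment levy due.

31 Jul – 24 Oct 2013: 86 days at 1.6% → $815,000 × 1.6% × 86/365 = $3,072.4384
25 Oct – 19 Nov 2013: 26 days at 1.8% → $815,000 × 1.8% × 26/365 = $1,044.9863
Total = $4,117.4247

$4,117.42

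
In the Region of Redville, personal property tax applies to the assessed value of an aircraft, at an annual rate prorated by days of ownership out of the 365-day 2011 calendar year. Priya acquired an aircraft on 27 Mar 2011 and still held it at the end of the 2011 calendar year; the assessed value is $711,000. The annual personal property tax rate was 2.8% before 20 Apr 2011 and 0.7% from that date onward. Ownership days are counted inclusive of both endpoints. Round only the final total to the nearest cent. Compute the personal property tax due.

27 Mar – 19 Apr 2011: 24 days at 2.8% → $711,000 × 2.8% × 24/365 = $1,309.0192
20 Apr – 31 Dec 2011: 256 days at 0.7% → $711,000 × 0.7% × 256/365 = $3,490.7178
Total = $4,799.7370

$4,799.74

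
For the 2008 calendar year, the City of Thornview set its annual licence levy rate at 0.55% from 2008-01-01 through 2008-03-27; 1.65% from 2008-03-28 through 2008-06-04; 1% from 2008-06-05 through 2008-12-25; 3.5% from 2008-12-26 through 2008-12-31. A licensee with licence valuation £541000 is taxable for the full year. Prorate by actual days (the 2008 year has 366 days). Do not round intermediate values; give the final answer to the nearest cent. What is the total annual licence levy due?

2008-01-01 to 2008-03-27: 87 days at 0.55% → £541000 × 0.55% × 87/366 = £707.2910
2008-03-28 to 2008-06-04: 69 days at 1.65% → £541000 × 1.65% × 69/366 = £1682.8648
2008-06-05 to 2008-12-25: 204 days at 1% → £541000 × 1% × 204/366 = £3015.4098
2008-12-26 to 2008-12-31: 6 days at 3.5% → £541000 × 3.5% × 6/366 = £310.4098
Total = £5715.9754

£5715.98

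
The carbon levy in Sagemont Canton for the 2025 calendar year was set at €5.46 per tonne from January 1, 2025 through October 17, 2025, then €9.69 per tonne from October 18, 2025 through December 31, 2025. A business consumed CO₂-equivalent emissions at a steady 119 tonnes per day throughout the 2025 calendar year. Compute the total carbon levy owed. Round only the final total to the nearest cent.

€274,907.85

January 1 – October 17, 2025: 290 days × 119 tonnes/day = 34,510 tonnes at €5.46/tonne → €188,424.60
October 18 – December 31, 2025: 75 days × 119 tonnes/day = 8,925 tonnes at €9.69/tonne → €86,483.25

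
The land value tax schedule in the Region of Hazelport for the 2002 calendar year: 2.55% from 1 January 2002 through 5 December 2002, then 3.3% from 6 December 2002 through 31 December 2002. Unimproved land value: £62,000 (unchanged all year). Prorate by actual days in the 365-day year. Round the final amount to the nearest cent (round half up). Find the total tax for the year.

1 January – 5 December 2002: 339 days at 2.55% → £62,000 × 2.55% × 339/365 = £1,468.3808
6 December – 31 December 2002: 26 days at 3.3% → £62,000 × 3.3% × 26/365 = £145.7425
Total = £1,614.1233

£1,614.12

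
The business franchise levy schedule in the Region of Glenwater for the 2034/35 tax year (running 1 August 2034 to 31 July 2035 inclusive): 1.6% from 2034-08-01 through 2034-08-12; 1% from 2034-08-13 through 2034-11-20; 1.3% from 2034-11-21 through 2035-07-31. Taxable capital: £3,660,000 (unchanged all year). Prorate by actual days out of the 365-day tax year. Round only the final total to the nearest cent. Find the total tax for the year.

2034-08-01 to 2034-08-12: 12 days at 1.6% → £3,660,000 × 1.6% × 12/365 = £1,925.2603
2034-08-13 to 2034-11-20: 100 days at 1% → £3,660,000 × 1% × 100/365 = £10,027.3973
2034-11-21 to 2035-07-31: 253 days at 1.3% → £3,660,000 × 1.3% × 253/365 = £32,980.1096
Total = £44,932.7671

£44,932.77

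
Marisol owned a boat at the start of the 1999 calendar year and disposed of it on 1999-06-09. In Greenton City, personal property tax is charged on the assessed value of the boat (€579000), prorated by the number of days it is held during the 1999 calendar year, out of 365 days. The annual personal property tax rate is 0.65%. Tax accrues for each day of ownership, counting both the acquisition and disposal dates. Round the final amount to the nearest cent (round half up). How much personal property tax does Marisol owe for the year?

Days held (1999-01-01 to 1999-06-09): 160 out of 365
Tax = €579000 × 0.65% × 160/365 = €1649.7534

€1649.75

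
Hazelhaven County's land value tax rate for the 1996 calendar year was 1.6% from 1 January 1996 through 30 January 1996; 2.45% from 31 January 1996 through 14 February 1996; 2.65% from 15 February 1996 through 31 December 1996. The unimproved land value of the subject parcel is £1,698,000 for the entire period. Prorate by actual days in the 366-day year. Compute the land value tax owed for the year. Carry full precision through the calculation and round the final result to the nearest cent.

1 January – 30 January 1996: 30 days at 1.6% → £1,698,000 × 1.6% × 30/366 = £2,226.8852
31 January – 14 February 1996: 15 days at 2.45% → £1,698,000 × 2.45% × 15/366 = £1,704.9590
15 February – 31 December 1996: 321 days at 2.65% → £1,698,000 × 2.65% × 321/366 = £39,464.5820
Total = £43,396.4262

£43,396.43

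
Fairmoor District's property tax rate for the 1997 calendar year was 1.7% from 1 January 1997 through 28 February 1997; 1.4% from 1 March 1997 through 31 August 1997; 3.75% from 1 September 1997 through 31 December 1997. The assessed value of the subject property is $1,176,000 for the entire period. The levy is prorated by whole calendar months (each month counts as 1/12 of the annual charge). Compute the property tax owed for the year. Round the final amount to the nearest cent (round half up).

$26,264.00

1 January – 28 February 1997: 2 months at 1.7% → $1,176,000 × 1.7% × 2/12 = $3,332.0000
1 March – 31 August 1997: 6 months at 1.4% → $1,176,000 × 1.4% × 6/12 = $8,232.0000
1 September – 31 December 1997: 4 months at 3.75% → $1,176,000 × 3.75% × 4/12 = $14,700.0000
Total = $26,264.0000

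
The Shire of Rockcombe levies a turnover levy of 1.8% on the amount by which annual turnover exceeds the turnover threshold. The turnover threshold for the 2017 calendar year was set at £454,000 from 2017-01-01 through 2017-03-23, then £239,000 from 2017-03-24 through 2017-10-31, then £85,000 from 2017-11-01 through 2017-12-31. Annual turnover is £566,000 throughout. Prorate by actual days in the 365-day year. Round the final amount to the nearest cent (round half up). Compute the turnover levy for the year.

2017-01-01 to 2017-03-23: 82 days, exemption £454,000 → (£566,000 − £454,000) × 1.8% × 82/365 = £452.9096
2017-03-24 to 2017-10-31: 222 days, exemption £239,000 → (£566,000 − £239,000) × 1.8% × 222/365 = £3,579.9781
2017-11-01 to 2017-12-31: 61 days, exemption £85,000 → (£566,000 − £85,000) × 1.8% × 61/365 = £1,446.9534
Total = £5,479.8411

£5,479.84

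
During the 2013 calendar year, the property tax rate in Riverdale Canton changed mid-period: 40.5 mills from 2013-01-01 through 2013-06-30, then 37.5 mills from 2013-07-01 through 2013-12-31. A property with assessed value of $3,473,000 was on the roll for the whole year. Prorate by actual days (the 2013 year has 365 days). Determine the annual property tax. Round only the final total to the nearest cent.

2013-01-01 to 2013-06-30: 181 days at 40.5 mills → $3,473,000 × 4.05% × 181/365 = $69,750.2096
2013-07-01 to 2013-12-31: 184 days at 37.5 mills → $3,473,000 × 3.75% × 184/365 = $65,653.9726
Total = $135,404.1822

$135,404.18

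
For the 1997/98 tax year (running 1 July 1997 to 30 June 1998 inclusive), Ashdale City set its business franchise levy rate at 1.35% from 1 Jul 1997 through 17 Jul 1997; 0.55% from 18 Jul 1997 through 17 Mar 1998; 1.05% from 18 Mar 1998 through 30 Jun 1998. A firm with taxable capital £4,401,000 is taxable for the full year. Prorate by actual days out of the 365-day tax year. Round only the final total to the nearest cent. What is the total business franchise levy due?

£32,175.53

1 Jul – 17 Jul 1997: 17 days at 1.35% → £4,401,000 × 1.35% × 17/365 = £2,767.2041
18 Jul 1997 – 17 Mar 1998: 243 days at 0.55% → £4,401,000 × 0.55% × 243/365 = £16,114.8945
18 Mar – 30 Jun 1998: 105 days at 1.05% → £4,401,000 × 1.05% × 105/365 = £13,293.4315
Total = £32,175.5301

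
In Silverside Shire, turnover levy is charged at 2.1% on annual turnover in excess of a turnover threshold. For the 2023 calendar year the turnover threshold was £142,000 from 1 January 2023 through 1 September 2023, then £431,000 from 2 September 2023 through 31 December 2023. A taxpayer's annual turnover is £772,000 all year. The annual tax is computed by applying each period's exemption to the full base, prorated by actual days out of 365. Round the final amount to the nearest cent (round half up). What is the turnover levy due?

£11,218.08

1 January – 1 September 2023: 244 days, exemption £142,000 → (£772,000 − £142,000) × 2.1% × 244/365 = £8,844.1644
2 September – 31 December 2023: 121 days, exemption £431,000 → (£772,000 − £431,000) × 2.1% × 121/365 = £2,373.9205
Total = £11,218.0849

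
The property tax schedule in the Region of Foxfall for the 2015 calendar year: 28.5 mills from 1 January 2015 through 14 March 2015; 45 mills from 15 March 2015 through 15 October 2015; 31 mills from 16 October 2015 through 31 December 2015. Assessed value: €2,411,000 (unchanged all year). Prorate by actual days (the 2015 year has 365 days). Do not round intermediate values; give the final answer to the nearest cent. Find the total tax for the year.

1 January – 14 March 2015: 73 days at 28.5 mills → €2,411,000 × 2.85% × 73/365 = €13,742.7000
15 March – 15 October 2015: 215 days at 45 mills → €2,411,000 × 4.5% × 215/365 = €63,908.0137
16 October – 31 December 2015: 77 days at 31 mills → €2,411,000 × 3.1% × 77/365 = €15,767.2795
Total = €93,417.9932

€93,417.99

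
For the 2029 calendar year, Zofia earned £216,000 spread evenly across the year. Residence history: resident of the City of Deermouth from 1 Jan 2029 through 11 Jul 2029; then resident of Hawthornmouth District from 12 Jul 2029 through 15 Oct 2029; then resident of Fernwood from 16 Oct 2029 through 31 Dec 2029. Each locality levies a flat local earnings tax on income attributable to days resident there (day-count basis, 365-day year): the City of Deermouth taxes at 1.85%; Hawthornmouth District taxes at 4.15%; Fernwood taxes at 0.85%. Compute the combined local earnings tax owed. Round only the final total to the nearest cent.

£4,846.98

The City of Deermouth, 1 Jan – 11 Jul 2029: 192 days → £216,000 × 1.85% × 192/365 = £2,102.0055
Hawthornmouth District, 12 Jul – 15 Oct 2029: 96 days → £216,000 × 4.15% × 96/365 = £2,357.6548
Fernwood, 16 Oct – 31 Dec 2029: 77 days → £216,000 × 0.85% × 77/365 = £387.3205
Total = £4,846.9808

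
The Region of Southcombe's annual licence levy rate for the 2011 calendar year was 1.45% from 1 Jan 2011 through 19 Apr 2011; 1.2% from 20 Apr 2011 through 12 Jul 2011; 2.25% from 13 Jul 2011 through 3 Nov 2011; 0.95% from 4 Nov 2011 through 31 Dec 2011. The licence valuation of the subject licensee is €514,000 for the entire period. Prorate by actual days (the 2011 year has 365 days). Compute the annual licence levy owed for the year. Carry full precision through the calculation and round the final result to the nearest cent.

€8,033.19

1 Jan – 19 Apr 2011: 109 days at 1.45% → €514,000 × 1.45% × 109/365 = €2,225.6904
20 Apr – 12 Jul 2011: 84 days at 1.2% → €514,000 × 1.2% × 84/365 = €1,419.4849
13 Jul – 3 Nov 2011: 114 days at 2.25% → €514,000 × 2.25% × 114/365 = €3,612.0822
4 Nov – 31 Dec 2011: 58 days at 0.95% → €514,000 × 0.95% × 58/365 = €775.9288
Total = €8,033.1863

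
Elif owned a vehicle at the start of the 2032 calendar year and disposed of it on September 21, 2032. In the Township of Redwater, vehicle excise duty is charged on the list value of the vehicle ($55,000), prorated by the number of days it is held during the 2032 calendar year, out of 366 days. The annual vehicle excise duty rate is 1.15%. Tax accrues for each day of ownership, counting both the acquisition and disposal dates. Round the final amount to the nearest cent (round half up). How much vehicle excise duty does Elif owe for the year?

Days held (January 1 – September 21, 2032): 265 out of 366
Tax = $55,000 × 1.15% × 265/366 = $457.9577

$457.96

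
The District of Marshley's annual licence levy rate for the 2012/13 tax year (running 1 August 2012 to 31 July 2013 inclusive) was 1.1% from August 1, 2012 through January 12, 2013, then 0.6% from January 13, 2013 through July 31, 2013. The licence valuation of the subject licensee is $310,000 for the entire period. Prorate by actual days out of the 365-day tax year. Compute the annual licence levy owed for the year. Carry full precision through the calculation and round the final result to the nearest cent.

August 1, 2012 – January 12, 2013: 165 days at 1.1% → $310,000 × 1.1% × 165/365 = $1,541.5068
January 13 – July 31, 2013: 200 days at 0.6% → $310,000 × 0.6% × 200/365 = $1,019.1781
Total = $2,560.6849

$2,560.68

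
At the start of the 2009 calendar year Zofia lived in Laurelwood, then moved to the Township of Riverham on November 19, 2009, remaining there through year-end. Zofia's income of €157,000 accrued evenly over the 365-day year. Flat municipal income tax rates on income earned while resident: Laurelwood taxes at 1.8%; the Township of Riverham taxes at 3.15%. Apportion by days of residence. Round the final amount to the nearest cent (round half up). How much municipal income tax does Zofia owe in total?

Laurelwood, January 1 – November 18, 2009: 322 days → €157,000 × 1.8% × 322/365 = €2,493.0740
The Township of Riverham, November 19 – December 31, 2009: 43 days → €157,000 × 3.15% × 43/365 = €582.6205
Total = €3,075.6945

€3,075.69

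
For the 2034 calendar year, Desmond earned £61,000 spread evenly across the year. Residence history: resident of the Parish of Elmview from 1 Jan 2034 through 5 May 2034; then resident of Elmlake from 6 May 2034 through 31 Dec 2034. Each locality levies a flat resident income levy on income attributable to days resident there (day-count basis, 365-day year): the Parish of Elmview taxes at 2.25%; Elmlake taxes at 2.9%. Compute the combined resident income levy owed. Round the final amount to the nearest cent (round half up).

The Parish of Elmview, 1 Jan – 5 May 2034: 125 days → £61,000 × 2.25% × 125/365 = £470.0342
Elmlake, 6 May – 31 Dec 2034: 240 days → £61,000 × 2.9% × 240/365 = £1,163.1781
Total = £1,633.2123

£1,633.21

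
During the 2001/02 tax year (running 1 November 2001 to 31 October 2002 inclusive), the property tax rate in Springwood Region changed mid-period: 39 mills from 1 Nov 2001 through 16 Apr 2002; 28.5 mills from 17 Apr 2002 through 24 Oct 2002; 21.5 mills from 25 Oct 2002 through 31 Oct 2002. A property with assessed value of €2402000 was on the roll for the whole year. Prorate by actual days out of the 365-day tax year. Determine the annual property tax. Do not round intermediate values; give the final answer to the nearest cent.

1 Nov 2001 – 16 Apr 2002: 167 days at 39 mills → €2402000 × 3.9% × 167/365 = €42860.8932
17 Apr – 24 Oct 2002: 191 days at 28.5 mills → €2402000 × 2.85% × 191/365 = €35822.7041
25 Oct – 31 Oct 2002: 7 days at 21.5 mills → €2402000 × 2.15% × 7/365 = €990.4137
Total = €79674.0110

€79674.01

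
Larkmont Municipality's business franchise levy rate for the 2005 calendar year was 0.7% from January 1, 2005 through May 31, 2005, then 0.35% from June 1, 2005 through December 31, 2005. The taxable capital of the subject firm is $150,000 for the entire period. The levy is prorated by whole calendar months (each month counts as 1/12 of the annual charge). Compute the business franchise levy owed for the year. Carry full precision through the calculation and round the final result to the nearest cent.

$743.75

January 1 – May 31, 2005: 5 months at 0.7% → $150,000 × 0.7% × 5/12 = $437.5000
June 1 – December 31, 2005: 7 months at 0.35% → $150,000 × 0.35% × 7/12 = $306.2500
Total = $743.7500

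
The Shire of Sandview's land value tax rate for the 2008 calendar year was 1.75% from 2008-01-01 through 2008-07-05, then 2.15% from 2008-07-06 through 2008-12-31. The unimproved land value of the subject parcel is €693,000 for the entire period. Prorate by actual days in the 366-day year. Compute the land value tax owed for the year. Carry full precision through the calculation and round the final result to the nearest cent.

€13,483.20

2008-01-01 to 2008-07-05: 187 days at 1.75% → €693,000 × 1.75% × 187/366 = €6,196.2910
2008-07-06 to 2008-12-31: 179 days at 2.15% → €693,000 × 2.15% × 179/366 = €7,286.9139
Total = €13,483.2049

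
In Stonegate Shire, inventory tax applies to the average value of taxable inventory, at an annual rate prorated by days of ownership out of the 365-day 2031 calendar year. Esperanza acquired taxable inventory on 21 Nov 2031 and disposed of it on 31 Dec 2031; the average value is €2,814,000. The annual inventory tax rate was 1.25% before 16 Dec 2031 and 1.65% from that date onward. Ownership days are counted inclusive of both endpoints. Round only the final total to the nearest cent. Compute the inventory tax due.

€4,444.58

21 Nov – 15 Dec 2031: 25 days at 1.25% → €2,814,000 × 1.25% × 25/365 = €2,409.2466
16 Dec – 31 Dec 2031: 16 days at 1.65% → €2,814,000 × 1.65% × 16/365 = €2,035.3315
Total = €4,444.5781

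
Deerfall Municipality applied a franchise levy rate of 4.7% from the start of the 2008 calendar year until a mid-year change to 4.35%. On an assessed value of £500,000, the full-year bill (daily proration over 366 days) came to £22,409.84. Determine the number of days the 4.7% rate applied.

138 days

Let d = days at the first rate; then 366 − d days at the second rate.
£500,000 × [4.7%·d + 4.35%·(366−d)] / 366 = £22,409.84
Solving gives d = 138, so the new rate took effect on 18 May 2008.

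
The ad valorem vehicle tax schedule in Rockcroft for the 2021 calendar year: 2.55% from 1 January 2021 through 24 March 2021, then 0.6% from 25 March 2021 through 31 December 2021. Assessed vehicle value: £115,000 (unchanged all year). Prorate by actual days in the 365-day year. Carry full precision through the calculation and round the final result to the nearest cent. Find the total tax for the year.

£1,199.94

1 January – 24 March 2021: 83 days at 2.55% → £115,000 × 2.55% × 83/365 = £666.8425
25 March – 31 December 2021: 282 days at 0.6% → £115,000 × 0.6% × 282/365 = £533.0959
Total = £1,199.9384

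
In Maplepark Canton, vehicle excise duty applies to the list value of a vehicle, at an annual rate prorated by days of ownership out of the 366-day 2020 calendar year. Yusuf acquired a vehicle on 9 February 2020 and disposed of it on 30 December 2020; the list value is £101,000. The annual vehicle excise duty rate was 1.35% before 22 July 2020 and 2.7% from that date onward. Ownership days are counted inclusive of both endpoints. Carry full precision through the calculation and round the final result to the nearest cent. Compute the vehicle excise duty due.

9 February – 21 July 2020: 164 days at 1.35% → £101,000 × 1.35% × 164/366 = £610.9672
22 July – 30 December 2020: 162 days at 2.7% → £101,000 × 2.7% × 162/366 = £1,207.0328
Total = £1,818.0000

£1,818.00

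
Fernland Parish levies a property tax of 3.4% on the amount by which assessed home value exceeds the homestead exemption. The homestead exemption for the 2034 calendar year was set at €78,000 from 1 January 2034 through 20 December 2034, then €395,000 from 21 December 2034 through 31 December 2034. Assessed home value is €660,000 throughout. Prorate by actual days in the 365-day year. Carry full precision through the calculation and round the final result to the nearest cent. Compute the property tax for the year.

1 January – 20 December 2034: 354 days, exemption €78,000 → (€660,000 − €78,000) × 3.4% × 354/365 = €19,191.6493
21 December – 31 December 2034: 11 days, exemption €395,000 → (€660,000 − €395,000) × 3.4% × 11/365 = €271.5342
Total = €19,463.1836

€19,463.18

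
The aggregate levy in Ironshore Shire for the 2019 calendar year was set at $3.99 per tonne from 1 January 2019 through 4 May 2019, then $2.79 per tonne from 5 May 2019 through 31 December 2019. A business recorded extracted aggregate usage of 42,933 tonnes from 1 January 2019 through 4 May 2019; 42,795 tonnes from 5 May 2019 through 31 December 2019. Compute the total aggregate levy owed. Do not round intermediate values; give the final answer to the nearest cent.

1 January – 4 May 2019: 42,933 tonnes at $3.99/tonne → $171,302.67
5 May – 31 December 2019: 42,795 tonnes at $2.79/tonne → $119,398.05

$290,700.72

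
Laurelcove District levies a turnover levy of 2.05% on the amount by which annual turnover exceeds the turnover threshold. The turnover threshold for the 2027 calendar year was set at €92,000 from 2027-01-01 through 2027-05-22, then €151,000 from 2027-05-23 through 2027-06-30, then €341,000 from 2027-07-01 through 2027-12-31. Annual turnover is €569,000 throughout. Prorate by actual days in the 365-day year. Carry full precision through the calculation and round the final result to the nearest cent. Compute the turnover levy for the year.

€7,076.04

2027-01-01 to 2027-05-22: 142 days, exemption €92,000 → (€569,000 − €92,000) × 2.05% × 142/365 = €3,804.2384
2027-05-23 to 2027-06-30: 39 days, exemption €151,000 → (€569,000 − €151,000) × 2.05% × 39/365 = €915.5918
2027-07-01 to 2027-12-31: 184 days, exemption €341,000 → (€569,000 − €341,000) × 2.05% × 184/365 = €2,356.2082
Total = €7,076.0384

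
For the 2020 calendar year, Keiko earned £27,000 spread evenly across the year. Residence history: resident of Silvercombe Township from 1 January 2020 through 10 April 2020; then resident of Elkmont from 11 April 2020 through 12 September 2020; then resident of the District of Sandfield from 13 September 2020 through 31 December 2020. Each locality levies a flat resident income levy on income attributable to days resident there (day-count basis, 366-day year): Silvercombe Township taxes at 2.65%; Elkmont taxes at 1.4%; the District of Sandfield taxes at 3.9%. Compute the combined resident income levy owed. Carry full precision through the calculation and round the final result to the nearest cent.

£674.00

Silvercombe Township, 1 January – 10 April 2020: 101 days → £27,000 × 2.65% × 101/366 = £197.4467
Elkmont, 11 April – 12 September 2020: 155 days → £27,000 × 1.4% × 155/366 = £160.0820
The District of Sandfield, 13 September – 31 December 2020: 110 days → £27,000 × 3.9% × 110/366 = £316.4754
Total = £674.0041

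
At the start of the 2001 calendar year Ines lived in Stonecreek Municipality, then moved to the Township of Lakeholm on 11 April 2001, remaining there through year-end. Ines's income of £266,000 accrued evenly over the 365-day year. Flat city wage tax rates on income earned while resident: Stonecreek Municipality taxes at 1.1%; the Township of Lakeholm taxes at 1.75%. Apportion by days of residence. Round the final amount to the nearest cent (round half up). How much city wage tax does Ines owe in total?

Stonecreek Municipality, 1 January – 10 April 2001: 100 days → £266,000 × 1.1% × 100/365 = £801.6438
The Township of Lakeholm, 11 April – 31 December 2001: 265 days → £266,000 × 1.75% × 265/365 = £3,379.6575
Total = £4,181.3014

£4,181.30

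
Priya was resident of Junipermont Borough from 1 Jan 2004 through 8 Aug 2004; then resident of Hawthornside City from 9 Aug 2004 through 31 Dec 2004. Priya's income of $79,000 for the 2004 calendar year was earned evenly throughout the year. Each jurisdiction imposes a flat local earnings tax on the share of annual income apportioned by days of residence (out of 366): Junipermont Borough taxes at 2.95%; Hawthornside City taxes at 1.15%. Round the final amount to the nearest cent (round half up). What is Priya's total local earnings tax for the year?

$1,767.14

Junipermont Borough, 1 Jan – 8 Aug 2004: 221 days → $79,000 × 2.95% × 221/366 = $1,407.2145
Hawthornside City, 9 Aug – 31 Dec 2004: 145 days → $79,000 × 1.15% × 145/366 = $359.9249
Total = $1,767.1393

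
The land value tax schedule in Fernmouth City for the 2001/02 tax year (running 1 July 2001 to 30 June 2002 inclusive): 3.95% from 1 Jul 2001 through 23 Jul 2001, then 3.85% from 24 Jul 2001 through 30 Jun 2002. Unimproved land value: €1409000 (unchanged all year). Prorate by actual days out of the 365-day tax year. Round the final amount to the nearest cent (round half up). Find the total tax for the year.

1 Jul – 23 Jul 2001: 23 days at 3.95% → €1409000 × 3.95% × 23/365 = €3507.0589
24 Jul 2001 – 30 Jun 2002: 342 days at 3.85% → €1409000 × 3.85% × 342/365 = €50828.2274
Total = €54335.2863

€54335.29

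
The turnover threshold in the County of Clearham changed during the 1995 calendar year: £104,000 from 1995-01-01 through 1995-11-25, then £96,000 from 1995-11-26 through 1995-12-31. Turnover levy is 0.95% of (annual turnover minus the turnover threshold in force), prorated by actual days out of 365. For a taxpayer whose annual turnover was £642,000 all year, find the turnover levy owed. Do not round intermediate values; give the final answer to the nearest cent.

£5,118.50

1995-01-01 to 1995-11-25: 329 days, exemption £104,000 → (£642,000 − £104,000) × 0.95% × 329/365 = £4,606.9014
1995-11-26 to 1995-12-31: 36 days, exemption £96,000 → (£642,000 − £96,000) × 0.95% × 36/365 = £511.5945
Total = £5,118.4959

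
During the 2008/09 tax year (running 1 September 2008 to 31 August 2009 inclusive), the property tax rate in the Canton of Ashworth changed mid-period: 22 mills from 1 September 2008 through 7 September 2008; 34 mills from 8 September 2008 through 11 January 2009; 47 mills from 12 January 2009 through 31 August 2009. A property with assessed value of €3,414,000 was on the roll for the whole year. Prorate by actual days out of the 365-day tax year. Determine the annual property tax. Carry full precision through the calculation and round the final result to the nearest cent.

1 September – 7 September 2008: 7 days at 22 mills → €3,414,000 × 2.2% × 7/365 = €1,440.4274
8 September 2008 – 11 January 2009: 126 days at 34 mills → €3,414,000 × 3.4% × 126/365 = €40,070.0712
12 January – 31 August 2009: 232 days at 47 mills → €3,414,000 × 4.7% × 232/365 = €101,989.7425
Total = €143,500.2411

€143,500.24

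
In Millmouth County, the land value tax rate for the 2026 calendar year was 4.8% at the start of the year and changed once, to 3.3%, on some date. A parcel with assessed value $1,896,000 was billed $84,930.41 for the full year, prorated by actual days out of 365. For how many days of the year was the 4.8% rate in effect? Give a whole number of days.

287 days

Let d = days at the first rate; then 365 − d days at the second rate.
$1,896,000 × [4.8%·d + 3.3%·(365−d)] / 365 = $84,930.41
Solving gives d = 287, so the new rate took effect on 15 October 2026.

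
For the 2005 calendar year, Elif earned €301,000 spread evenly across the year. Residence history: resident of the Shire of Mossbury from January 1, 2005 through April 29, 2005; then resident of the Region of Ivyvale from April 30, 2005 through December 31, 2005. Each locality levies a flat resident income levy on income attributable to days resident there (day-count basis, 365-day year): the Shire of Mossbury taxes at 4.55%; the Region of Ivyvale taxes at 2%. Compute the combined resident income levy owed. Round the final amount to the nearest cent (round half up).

The Shire of Mossbury, January 1 – April 29, 2005: 119 days → €301,000 × 4.55% × 119/365 = €4,465.1082
The Region of Ivyvale, April 30 – December 31, 2005: 246 days → €301,000 × 2% × 246/365 = €4,057.3151
Total = €8,522.4233

€8,522.42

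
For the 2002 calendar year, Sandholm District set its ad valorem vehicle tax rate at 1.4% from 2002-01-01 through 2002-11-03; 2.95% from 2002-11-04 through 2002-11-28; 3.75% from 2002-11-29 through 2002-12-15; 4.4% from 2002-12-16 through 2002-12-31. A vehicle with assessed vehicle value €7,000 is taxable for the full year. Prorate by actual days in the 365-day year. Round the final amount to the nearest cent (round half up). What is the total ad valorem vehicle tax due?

€122.30

2002-01-01 to 2002-11-03: 307 days at 1.4% → €7,000 × 1.4% × 307/365 = €82.4274
2002-11-04 to 2002-11-28: 25 days at 2.95% → €7,000 × 2.95% × 25/365 = €14.1438
2002-11-29 to 2002-12-15: 17 days at 3.75% → €7,000 × 3.75% × 17/365 = €12.2260
2002-12-16 to 2002-12-31: 16 days at 4.4% → €7,000 × 4.4% × 16/365 = €13.5014
Total = €122.2986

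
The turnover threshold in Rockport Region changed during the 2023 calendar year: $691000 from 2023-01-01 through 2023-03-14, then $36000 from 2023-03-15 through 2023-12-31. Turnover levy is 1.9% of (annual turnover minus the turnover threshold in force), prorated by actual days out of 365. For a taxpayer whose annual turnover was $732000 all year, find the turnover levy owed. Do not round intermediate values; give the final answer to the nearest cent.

$10735.00

2023-01-01 to 2023-03-14: 73 days, exemption $691000 → ($732000 − $691000) × 1.9% × 73/365 = $155.8000
2023-03-15 to 2023-12-31: 292 days, exemption $36000 → ($732000 − $36000) × 1.9% × 292/365 = $10579.2000
Total = $10735.0000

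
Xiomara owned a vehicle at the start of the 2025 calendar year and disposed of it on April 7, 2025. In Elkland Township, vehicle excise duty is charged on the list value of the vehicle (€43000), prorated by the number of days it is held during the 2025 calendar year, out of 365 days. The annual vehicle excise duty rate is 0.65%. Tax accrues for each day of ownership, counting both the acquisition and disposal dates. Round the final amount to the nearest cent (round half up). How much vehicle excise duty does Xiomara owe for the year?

€74.28

Days held (January 1 – April 7, 2025): 97 out of 365
Tax = €43000 × 0.65% × 97/365 = €74.2781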